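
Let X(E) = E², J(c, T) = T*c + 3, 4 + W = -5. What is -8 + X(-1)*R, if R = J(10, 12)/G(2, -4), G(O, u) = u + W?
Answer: -227/13 ≈ -17.462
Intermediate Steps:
W = -9 (W = -4 - 5 = -9)
G(O, u) = -9 + u (G(O, u) = u - 9 = -9 + u)
J(c, T) = 3 + T*c
R = -123/13 (R = (3 + 12*10)/(-9 - 4) = (3 + 120)/(-13) = 123*(-1/13) = -123/13 ≈ -9.4615)
-8 + X(-1)*R = -8 + (-1)²*(-123/13) = -8 + 1*(-123/13) = -8 - 123/13 = -227/13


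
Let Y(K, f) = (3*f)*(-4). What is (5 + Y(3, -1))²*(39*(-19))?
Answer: -214149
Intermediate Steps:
Y(K, f) = -12*f
(5 + Y(3, -1))²*(39*(-19)) = (5 - 12*(-1))²*(39*(-19)) = (5 + 12)²*(-741) = 17²*(-741) = 289*(-741) = -214149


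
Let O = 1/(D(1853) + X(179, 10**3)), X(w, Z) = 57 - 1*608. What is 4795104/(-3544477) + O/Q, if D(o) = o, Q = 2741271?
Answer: -17114372753869091/12650716357367634 ≈ -1.3528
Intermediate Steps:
X(w, Z) = -551 (X(w, Z) = 57 - 608 = -551)
O = 1/1302 (O = 1/(1853 - 551) = 1/1302 ≈ 0.00076805)
4795104/(-3544477) + O/Q = 4795104/(-3544477) + (1/1302)/2741271 = 4795104*(-1/3544477) + (1/1302)*(1/2741271) = -4795104/3544477 + 1/3569134842 = -17114372753869091/12650716357367634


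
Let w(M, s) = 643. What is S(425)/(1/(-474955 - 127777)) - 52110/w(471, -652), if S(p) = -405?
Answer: 156960401670/643 ≈ 2.4411e+8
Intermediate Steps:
S(425)/(1/(-474955 - 127777)) - 52110/w(471, -652) = -405/(1/(-474955 - 127777)) - 52110/643 = -405/(1/(-602732)) - 52110*1/643 = -405/(-1/602732) - 52110/643 = -405*(-602732) - 52110/643 = 244106460 - 52110/643 = 156960401670/643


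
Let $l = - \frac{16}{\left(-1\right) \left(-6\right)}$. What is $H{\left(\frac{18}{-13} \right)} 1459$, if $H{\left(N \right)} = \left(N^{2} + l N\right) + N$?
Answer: $\frac{1041726}{169} \approx 6164.1$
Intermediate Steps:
$l = - \frac{8}{3}$ ($l = - \frac{16}{6} = \left(-16\right) \frac{1}{6} = - \frac{8}{3} \approx -2.6667$)
$H{\left(N \right)} = N^{2} - \frac{5 N}{3}$ ($H{\left(N \right)} = \left(N^{2} - \frac{8 N}{3}\right) + N = N^{2} - \frac{5 N}{3}$)
$H{\left(\frac{18}{-13} \right)} 1459 = \frac{\frac{18}{-13} \left(-5 + 3 \frac{18}{-13}\right)}{3} \cdot 1459 = \frac{18 \left(- \frac{1}{13}\right) \left(-5 + 3 \cdot 18 \left(- \frac{1}{13}\right)\right)}{3} \cdot 1459 = \frac{1}{3} \left(- \frac{18}{13}\right) \left(-5 + 3 \left(- \frac{18}{13}\right)\right) 1459 = \frac{1}{3} \left(- \frac{18}{13}\right) \left(-5 - \frac{54}{13}\right) 1459 = \frac{1}{3} \left(- \frac{18}{13}\right) \left(- \frac{119}{13}\right) 1459 = \frac{714}{169} \cdot 1459 = \frac{1041726}{169}$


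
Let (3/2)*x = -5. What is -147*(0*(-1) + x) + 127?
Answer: 617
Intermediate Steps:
x = -10/3 (x = (⅔)*(-5) = -10/3 ≈ -3.3333)
-147*(0*(-1) + x) + 127 = -147*(0*(-1) - 10/3) + 127 = -147*(0 - 10/3) + 127 = -147*(-10/3) + 127 = 490 + 127 = 617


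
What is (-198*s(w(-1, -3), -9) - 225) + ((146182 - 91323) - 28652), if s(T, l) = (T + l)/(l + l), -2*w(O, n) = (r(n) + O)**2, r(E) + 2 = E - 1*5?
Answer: 50435/2 ≈ 25218.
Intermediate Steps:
r(E) = -7 + E (r(E) = -2 + (E - 1*5) = -2 + (E - 5) = -2 + (-5 + E) = -7 + E)
w(O, n) = -(-7 + O + n)**2/2 (w(O, n) = -((-7 + n) + O)**2/2 = -(-7 + O + n)**2/2)
s(T, l) = (T + l)/(2*l) (s(T, l) = (T + l)/((2*l)) = (T + l)*(1/(2*l)) = (T + l)/(2*l))
(-198*s(w(-1, -3), -9) - 225) + ((146182 - 91323) - 28652) = (-99*(-(-7 - 1 - 3)**2/2 - 9)/(-9) - 225) + ((146182 - 91323) - 28652) = (-99*(-1)*(-1/2*(-11)**2 - 9)/9 - 225) + (54859 - 28652) = (-99*(-1)*(-1/2*121 - 9)/9 - 225) + 26207 = (-99*(-1)*(-121/2 - 9)/9 - 225) + 26207 = (-99*(-1)*(-139)/(9*2) - 225) + 26207 = (-198*139/36 - 225) + 26207 = (-1529/2 - 225) + 26207 = -1979/2 + 26207 = 50435/2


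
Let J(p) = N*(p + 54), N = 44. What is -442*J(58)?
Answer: -2178176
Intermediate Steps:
J(p) = 2376 + 44*p (J(p) = 44*(p + 54) = 44*(54 + p) = 2376 + 44*p)
-442*J(58) = -442*(2376 + 44*58) = -442*(2376 + 2552) = -442*4928 = -2178176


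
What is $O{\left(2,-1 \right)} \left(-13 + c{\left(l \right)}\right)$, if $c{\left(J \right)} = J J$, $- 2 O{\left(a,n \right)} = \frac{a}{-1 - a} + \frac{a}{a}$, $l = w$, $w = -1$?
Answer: $2$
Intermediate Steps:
$l = -1$
$O{\left(a,n \right)} = - \frac{1}{2} - \frac{a}{2 \left(-1 - a\right)}$ ($O{\left(a,n \right)} = - \frac{\frac{a}{-1 - a} + \frac{a}{a}}{2} = - \frac{\frac{a}{-1 - a} + 1}{2} = - \frac{1 + \frac{a}{-1 - a}}{2} = - \frac{1}{2} - \frac{a}{2 \left(-1 - a\right)}$)
$c{\left(J \right)} = J^{2}$
$O{\left(2,-1 \right)} \left(-13 + c{\left(l \right)}\right) = - \frac{1}{2 + 2 \cdot 2} \left(-13 + \left(-1\right)^{2}\right) = - \frac{1}{2 + 4} \left(-13 + 1\right) = - \frac{1}{6} \left(-12\right) = \left(-1\right) \frac{1}{6} \left(-12\right) = \left(- \frac{1}{6}\right) \left(-12\right) = 2$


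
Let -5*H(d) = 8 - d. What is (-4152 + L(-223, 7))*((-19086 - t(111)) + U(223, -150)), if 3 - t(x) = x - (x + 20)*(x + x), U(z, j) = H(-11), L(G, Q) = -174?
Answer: 1039619994/5 ≈ 2.0792e+8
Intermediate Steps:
H(d) = -8/5 + d/5 (H(d) = -(8 - d)/5 = -8/5 + d/5)
U(z, j) = -19/5 (U(z, j) = -8/5 + (1/5)*(-11) = -8/5 - 11/5 = -19/5)
t(x) = 3 - x + 2*x*(20 + x) (t(x) = 3 - (x - (x + 20)*(x + x)) = 3 - (x - (20 + x)*2*x) = 3 - (x - 2*x*(20 + x)) = 3 + (-x + 2*x*(20 + x)) = 3 - x + 2*x*(20 + x))
(-4152 + L(-223, 7))*((-19086 - t(111)) + U(223, -150)) = (-4152 - 174)*((-19086 - (3 + 2*111**2 + 39*111)) - 19/5) = -4326*((-19086 - (3 + 2*12321 + 4329)) - 19/5) = -4326*((-19086 - (3 + 24642 + 4329)) - 19/5) = -4326*((-19086 - 1*28974) - 19/5) = -4326*((-19086 - 28974) - 19/5) = -4326*(-48060 - 19/5) = -4326*(-240319/5) = 1039619994/5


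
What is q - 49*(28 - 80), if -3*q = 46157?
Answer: -38513/3 ≈ -12838.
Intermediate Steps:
q = -46157/3 (q = -⅓*46157 = -46157/3 ≈ -15386.)
q - 49*(28 - 80) = -46157/3 - 49*(28 - 80) = -46157/3 - 49*(-52) = -46157/3 + 2548 = -38513/3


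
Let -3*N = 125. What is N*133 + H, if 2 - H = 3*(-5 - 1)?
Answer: -16565/3 ≈ -5521.7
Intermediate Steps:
N = -125/3 (N = -⅓*125 = -125/3 ≈ -41.667)
H = 20 (H = 2 - 3*(-5 - 1) = 2 - 3*(-6) = 2 - 1*(-18) = 2 + 18 = 20)
N*133 + H = -125/3*133 + 20 = -16625/3 + 20 = -16565/3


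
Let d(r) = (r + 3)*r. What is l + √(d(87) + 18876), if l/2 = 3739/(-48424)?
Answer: -3739/24212 + √26706 ≈ 163.27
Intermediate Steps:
d(r) = r*(3 + r) (d(r) = (3 + r)*r = r*(3 + r))
l = -3739/24212 (l = 2*(3739/(-48424)) = 2*(3739*(-1/48424)) = 2*(-3739/48424) = -3739/24212 ≈ -0.15443)
l + √(d(87) + 18876) = -3739/24212 + √(87*(3 + 87) + 18876) = -3739/24212 + √(87*90 + 18876) = -3739/24212 + √(7830 + 18876) = -3739/24212 + √26706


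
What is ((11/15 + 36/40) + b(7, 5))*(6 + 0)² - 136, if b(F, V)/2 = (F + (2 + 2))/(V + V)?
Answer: 2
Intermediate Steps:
b(F, V) = (4 + F)/V (b(F, V) = 2*((F + (2 + 2))/(V + V)) = 2*((F + 4)/((2*V))) = 2*((4 + F)*(1/(2*V))) = 2*((4 + F)/(2*V)) = (4 + F)/V)
((11/15 + 36/40) + b(7, 5))*(6 + 0)² - 136 = ((11/15 + 36/40) + (4 + 7)/5)*(6 + 0)² - 136 = ((11*(1/15) + 36*(1/40)) + (⅕)*11)*6² - 136 = ((11/15 + 9/10) + 11/5)*36 - 136 = (49/30 + 11/5)*36 - 136 = (23/6)*36 - 136 = 138 - 136 = 2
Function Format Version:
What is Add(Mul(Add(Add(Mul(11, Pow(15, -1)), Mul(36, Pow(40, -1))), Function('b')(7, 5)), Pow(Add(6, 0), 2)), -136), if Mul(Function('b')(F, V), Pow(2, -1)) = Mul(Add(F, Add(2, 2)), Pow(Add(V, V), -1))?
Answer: 2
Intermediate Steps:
Function('b')(F, V) = Mul(Pow(V, -1), Add(4, F)) (Function('b')(F, V) = Mul(2, Mul(Add(F, Add(2, 2)), Pow(Add(V, V), -1))) = Mul(2, Mul(Add(F, 4), Pow(Mul(2, V), -1))) = Mul(2, Mul(Add(4, F), Mul(Rational(1, 2), Pow(V, -1)))) = Mul(2, Mul(Rational(1, 2), Pow(V, -1), Add(4, F))) = Mul(Pow(V, -1), Add(4, F)))
Add(Mul(Add(Add(Mul(11, Pow(15, -1)), Mul(36, Pow(40, -1))), Function('b')(7, 5)), Pow(Add(6, 0), 2)), -136) = Add(Mul(Add(Add(Mul(11, Pow(15, -1)), Mul(36, Pow(40, -1))), Mul(Pow(5, -1), Add(4, 7))), Pow(Add(6, 0), 2)), -136) = Add(Mul(Add(Add(Mul(11, Rational(1, 15)), Mul(36, Rational(1, 40))), Mul(Rational(1, 5), 11)), Pow(6, 2)), -136) = Add(Mul(Add(Add(Rational(11, 15), Rational(9, 10)), Rational(11, 5)), 36), -136) = Add(Mul(Add(Rational(49, 30), Rational(11, 5)), 36), -136) = Add(Mul(Rational(23, 6), 36), -136) = Add(138, -136) = 2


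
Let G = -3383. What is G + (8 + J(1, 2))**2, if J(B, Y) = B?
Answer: -3302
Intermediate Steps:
G + (8 + J(1, 2))**2 = -3383 + (8 + 1)**2 = -3383 + 9**2 = -3383 + 81 = -3302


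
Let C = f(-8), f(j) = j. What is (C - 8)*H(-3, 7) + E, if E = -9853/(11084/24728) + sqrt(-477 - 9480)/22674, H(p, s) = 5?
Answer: -61132926/2771 + I*sqrt(9957)/22674 ≈ -22062.0 + 0.0044008*I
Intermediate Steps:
C = -8
E = -60911246/2771 + I*sqrt(9957)/22674 (E = -9853/(11084*(1/24728)) + sqrt(-9957)*(1/22674) = -9853/2771/6182 + (I*sqrt(9957))*(1/22674) = -9853*6182/2771 + I*sqrt(9957)/22674 = -60911246/2771 + I*sqrt(9957)/22674 ≈ -21982.0 + 0.0044008*I)
(C - 8)*H(-3, 7) + E = (-8 - 8)*5 + (-60911246/2771 + I*sqrt(9957)/22674) = -16*5 + (-60911246/2771 + I*sqrt(9957)/22674) = -80 + (-60911246/2771 + I*sqrt(9957)/22674) = -61132926/2771 + I*sqrt(9957)/22674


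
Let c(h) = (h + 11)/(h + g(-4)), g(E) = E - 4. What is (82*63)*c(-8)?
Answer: -7749/8 ≈ -968.63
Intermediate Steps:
g(E) = -4 + E
c(h) = (11 + h)/(-8 + h) (c(h) = (h + 11)/(h + (-4 - 4)) = (11 + h)/(h - 8) = (11 + h)/(-8 + h))
(82*63)*c(-8) = (82*63)*((11 - 8)/(-8 - 8)) = 5166*(3/(-16)) = 5166*(-1/16*3) = 5166*(-3/16) = -7749/8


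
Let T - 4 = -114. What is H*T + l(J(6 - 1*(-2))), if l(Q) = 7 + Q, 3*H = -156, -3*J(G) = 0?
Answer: 5727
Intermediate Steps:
J(G) = 0 (J(G) = -⅓*0 = 0)
H = -52 (H = (⅓)*(-156) = -52)
T = -110 (T = 4 - 114 = -110)
H*T + l(J(6 - 1*(-2))) = -52*(-110) + (7 + 0) = 5720 + 7 = 5727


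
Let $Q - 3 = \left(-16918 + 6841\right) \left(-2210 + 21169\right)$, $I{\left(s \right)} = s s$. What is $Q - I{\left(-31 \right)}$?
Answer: $-191050801$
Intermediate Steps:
$I{\left(s \right)} = s^{2}$
$Q = -191049840$ ($Q = 3 + \left(-16918 + 6841\right) \left(-2210 + 21169\right) = 3 - 191049843 = -191049840$)
$Q - I{\left(-31 \right)} = -191049840 - \left(-31\right)^{2} = -191049840 - 961 = -191050801$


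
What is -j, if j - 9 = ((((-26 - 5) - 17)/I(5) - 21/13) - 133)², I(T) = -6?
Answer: -2710837/169 ≈ -16040.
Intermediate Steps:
j = 2710837/169 (j = 9 + ((((-26 - 5) - 17)/(-6) - 21/13) - 133)² = 9 + (((-31 - 17)*(-⅙) - 21*1/13) - 133)² = 9 + ((-48*(-⅙) - 21/13) - 133)² = 9 + ((8 - 21/13) - 133)² = 9 + (83/13 - 133)² = 9 + (-1646/13)² = 9 + 2709316/169 = 2710837/169 ≈ 16040.)
-j = -1*2710837/169 = -2710837/169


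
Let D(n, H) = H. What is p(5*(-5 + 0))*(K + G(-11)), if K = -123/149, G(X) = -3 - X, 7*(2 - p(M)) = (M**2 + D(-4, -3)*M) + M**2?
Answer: -1401459/1043 ≈ -1343.7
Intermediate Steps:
p(M) = 2 - 2*M**2/7 + 3*M/7 (p(M) = 2 - ((M**2 - 3*M) + M**2)/7 = 2 - (-3*M + 2*M**2)/7 = 2 + (-2*M**2/7 + 3*M/7) = 2 - 2*M**2/7 + 3*M/7)
K = -123/149 (K = -123*1/149 = -123/149 ≈ -0.82550)
p(5*(-5 + 0))*(K + G(-11)) = (2 - 2*25*(-5 + 0)**2/7 + 3*(5*(-5 + 0))/7)*(-123/149 + (-3 - 1*(-11))) = (2 - 2*(5*(-5))**2/7 + 3*(5*(-5))/7)*(-123/149 + (-3 + 11)) = (2 - 2/7*(-25)**2 + (3/7)*(-25))*(-123/149 + 8) = (2 - 2/7*625 - 75/7)*(1069/149) = (2 - 1250/7 - 75/7)*(1069/149) = -1311/7*1069/149 = -1401459/1043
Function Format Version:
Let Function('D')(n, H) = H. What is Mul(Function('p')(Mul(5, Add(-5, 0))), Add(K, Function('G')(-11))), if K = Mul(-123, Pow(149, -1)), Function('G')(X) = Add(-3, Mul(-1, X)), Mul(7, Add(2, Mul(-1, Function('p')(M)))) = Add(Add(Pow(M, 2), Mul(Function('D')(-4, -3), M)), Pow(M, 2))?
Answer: Rational(-1401459, 1043) ≈ -1343.7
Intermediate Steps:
Function('p')(M) = Add(2, Mul(Rational(-2, 7), Pow(M, 2)), Mul(Rational(3, 7), M)) (Function('p')(M) = Add(2, Mul(Rational(-1, 7), Add(Add(Pow(M, 2), Mul(-3, M)), Pow(M, 2)))) = Add(2, Mul(Rational(-1, 7), Add(Mul(-3, M), Mul(2, Pow(M, 2))))) = Add(2, Add(Mul(Rational(-2, 7), Pow(M, 2)), Mul(Rational(3, 7), M))) = Add(2, Mul(Rational(-2, 7), Pow(M, 2)), Mul(Rational(3, 7), M)))
K = Rational(-123, 149) (K = Mul(-123, Rational(1, 149)) = Rational(-123, 149) ≈ -0.82550)
Mul(Function('p')(Mul(5, Add(-5, 0))), Add(K, Function('G')(-11))) = Mul(Add(2, Mul(Rational(-2, 7), Pow(Mul(5, Add(-5, 0)), 2)), Mul(Rational(3, 7), Mul(5, Add(-5, 0)))), Add(Rational(-123, 149), Add(-3, Mul(-1, -11)))) = Mul(Add(2, Mul(Rational(-2, 7), Pow(Mul(5, -5), 2)), Mul(Rational(3, 7), Mul(5, -5))), Add(Rational(-123, 149), Add(-3, 11))) = Mul(Add(2, Mul(Rational(-2, 7), Pow(-25, 2)), Mul(Rational(3, 7), -25)), Add(Rational(-123, 149), 8)) = Mul(Add(2, Mul(Rational(-2, 7), 625), Rational(-75, 7)), Rational(1069, 149)) = Mul(Add(2, Rational(-1250, 7), Rational(-75, 7)), Rational(1069, 149)) = Mul(Rational(-1311, 7), Rational(1069, 149)) = Rational(-1401459, 1043)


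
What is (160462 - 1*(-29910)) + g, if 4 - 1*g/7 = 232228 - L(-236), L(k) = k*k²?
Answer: -93444988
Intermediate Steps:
L(k) = k³
g = -93635360 (g = 28 - 7*(232228 - 1*(-236)³) = 28 - 7*(232228 - 1*(-13144256)) = 28 - 7*(232228 + 13144256) = 28 - 7*13376484 = 28 - 93635388 = -93635360)
(160462 - 1*(-29910)) + g = (160462 - 1*(-29910)) - 93635360 = (160462 + 29910) - 93635360 = 190372 - 93635360 = -93444988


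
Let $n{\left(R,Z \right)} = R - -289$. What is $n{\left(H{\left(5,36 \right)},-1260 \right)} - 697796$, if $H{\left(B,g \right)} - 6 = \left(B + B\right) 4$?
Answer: $-697461$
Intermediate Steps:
$H{\left(B,g \right)} = 6 + 8 B$ ($H{\left(B,g \right)} = 6 + \left(B + B\right) 4 = 6 + 2 B 4 = 6 + 8 B$)
$n{\left(R,Z \right)} = 289 + R$ ($n{\left(R,Z \right)} = R + 289 = 289 + R$)
$n{\left(H{\left(5,36 \right)},-1260 \right)} - 697796 = \left(289 + \left(6 + 8 \cdot 5\right)\right) - 697796 = \left(289 + \left(6 + 40\right)\right) - 697796 = \left(289 + 46\right) - 697796 = 335 - 697796 = -697461$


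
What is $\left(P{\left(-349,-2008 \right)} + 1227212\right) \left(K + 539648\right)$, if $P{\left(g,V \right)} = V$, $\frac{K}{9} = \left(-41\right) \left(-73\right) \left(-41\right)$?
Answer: $-691957237876$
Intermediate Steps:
$K = -1104417$ ($K = 9 \left(-41\right) \left(-73\right) \left(-41\right) = 9 \cdot 2993 \left(-41\right) = 9 \left(-122713\right) = -1104417$)
$\left(P{\left(-349,-2008 \right)} + 1227212\right) \left(K + 539648\right) = \left(-2008 + 1227212\right) \left(-1104417 + 539648\right) = 1225204 \left(-564769\right) = -691957237876$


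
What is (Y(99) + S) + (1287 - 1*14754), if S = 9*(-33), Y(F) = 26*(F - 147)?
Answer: -15012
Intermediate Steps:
Y(F) = -3822 + 26*F (Y(F) = 26*(-147 + F) = -3822 + 26*F)
S = -297
(Y(99) + S) + (1287 - 1*14754) = ((-3822 + 26*99) - 297) + (1287 - 1*14754) = ((-3822 + 2574) - 297) + (1287 - 14754) = (-1248 - 297) - 13467 = -1545 - 13467 = -15012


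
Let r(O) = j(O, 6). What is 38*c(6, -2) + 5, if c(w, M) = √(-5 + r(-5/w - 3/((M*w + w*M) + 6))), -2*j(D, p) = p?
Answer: 5 + 76*I*√2 ≈ 5.0 + 107.48*I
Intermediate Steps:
j(D, p) = -p/2
r(O) = -3 (r(O) = -½*6 = -3)
c(w, M) = 2*I*√2 (c(w, M) = √(-5 - 3) = √(-8) = 2*I*√2)
38*c(6, -2) + 5 = 38*(2*I*√2) + 5 = 76*I*√2 + 5 = 5 + 76*I*√2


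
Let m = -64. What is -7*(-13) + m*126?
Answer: -7973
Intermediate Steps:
-7*(-13) + m*126 = -7*(-13) - 64*126 = 91 - 8064 = -7973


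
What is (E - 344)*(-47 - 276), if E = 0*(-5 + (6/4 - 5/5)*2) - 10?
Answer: 114342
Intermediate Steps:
E = -10 (E = 0*(-5 + (6*(¼) - 5*⅕)*2) - 10 = 0*(-5 + (3/2 - 1)*2) - 10 = 0*(-5 + (½)*2) - 10 = 0*(-5 + 1) - 10 = 0*(-4) - 10 = 0 - 10 = -10)
(E - 344)*(-47 - 276) = (-10 - 344)*(-47 - 276) = -354*(-323) = 114342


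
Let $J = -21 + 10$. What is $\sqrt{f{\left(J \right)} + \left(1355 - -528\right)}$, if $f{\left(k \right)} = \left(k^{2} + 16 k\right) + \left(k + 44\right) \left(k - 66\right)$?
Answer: $i \sqrt{713} \approx 26.702 i$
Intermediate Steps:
$J = -11$
$f{\left(k \right)} = k^{2} + 16 k + \left(-66 + k\right) \left(44 + k\right)$ ($f{\left(k \right)} = \left(k^{2} + 16 k\right) + \left(44 + k\right) \left(-66 + k\right) = \left(k^{2} + 16 k\right) + \left(-66 + k\right) \left(44 + k\right) = k^{2} + 16 k + \left(-66 + k\right) \left(44 + k\right)$)
$\sqrt{f{\left(J \right)} + \left(1355 - -528\right)} = \sqrt{\left(-2904 - -66 + 2 \left(-11\right)^{2}\right) + \left(1355 - -528\right)} = \sqrt{\left(-2904 + 66 + 2 \cdot 121\right) + \left(1355 + 528\right)} = \sqrt{\left(-2904 + 66 + 242\right) + 1883} = \sqrt{-2596 + 1883} = \sqrt{-713} = i \sqrt{713}$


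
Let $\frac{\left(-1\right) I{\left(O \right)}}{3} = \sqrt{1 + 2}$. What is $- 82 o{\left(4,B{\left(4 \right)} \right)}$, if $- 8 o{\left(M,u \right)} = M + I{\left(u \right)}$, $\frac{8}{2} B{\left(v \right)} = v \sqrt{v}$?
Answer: $41 - \frac{123 \sqrt{3}}{4} \approx -12.261$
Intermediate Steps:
$I{\left(O \right)} = - 3 \sqrt{3}$ ($I{\left(O \right)} = - 3 \sqrt{1 + 2} = - 3 \sqrt{3}$)
$B{\left(v \right)} = \frac{v^{\frac{3}{2}}}{4}$ ($B{\left(v \right)} = \frac{v \sqrt{v}}{4} = \frac{v^{\frac{3}{2}}}{4}$)
$o{\left(M,u \right)} = - \frac{M}{8} + \frac{3 \sqrt{3}}{8}$ ($o{\left(M,u \right)} = - \frac{M - 3 \sqrt{3}}{8} = - \frac{M}{8} + \frac{3 \sqrt{3}}{8}$)
$- 82 o{\left(4,B{\left(4 \right)} \right)} = - 82 \left(\left(- \frac{1}{8}\right) 4 + \frac{3 \sqrt{3}}{8}\right) = - 82 \left(- \frac{1}{2} + \frac{3 \sqrt{3}}{8}\right) = - (-41 + \frac{123 \sqrt{3}}{4}) = 41 - \frac{123 \sqrt{3}}{4}$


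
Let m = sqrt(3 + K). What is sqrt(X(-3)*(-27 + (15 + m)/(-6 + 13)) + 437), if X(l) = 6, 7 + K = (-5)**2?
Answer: sqrt(14105 + 42*sqrt(21))/7 ≈ 17.082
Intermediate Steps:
K = 18 (K = -7 + (-5)**2 = -7 + 25 = 18)
m = sqrt(21) (m = sqrt(3 + 18) = sqrt(21) ≈ 4.5826)
sqrt(X(-3)*(-27 + (15 + m)/(-6 + 13)) + 437) = sqrt(6*(-27 + (15 + sqrt(21))/(-6 + 13)) + 437) = sqrt(6*(-27 + (15 + sqrt(21))/7) + 437) = sqrt(6*(-27 + (15 + sqrt(21))*(1/7)) + 437) = sqrt(6*(-27 + (15/7 + sqrt(21)/7)) + 437) = sqrt(6*(-174/7 + sqrt(21)/7) + 437) = sqrt((-1044/7 + 6*sqrt(21)/7) + 437) = sqrt(2015/7 + 6*sqrt(21)/7)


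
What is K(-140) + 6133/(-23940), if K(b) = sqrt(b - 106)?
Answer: -6133/23940 + I*sqrt(246) ≈ -0.25618 + 15.684*I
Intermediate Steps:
K(b) = sqrt(-106 + b)
K(-140) + 6133/(-23940) = sqrt(-106 - 140) + 6133/(-23940) = sqrt(-246) + 6133*(-1/23940) = I*sqrt(246) - 6133/23940 = -6133/23940 + I*sqrt(246)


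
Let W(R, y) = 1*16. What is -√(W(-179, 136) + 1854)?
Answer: -√1870 ≈ -43.243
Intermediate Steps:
W(R, y) = 16
-√(W(-179, 136) + 1854) = -√(16 + 1854) = -√1870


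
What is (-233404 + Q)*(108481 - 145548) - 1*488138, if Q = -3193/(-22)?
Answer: 190205799529/22 ≈ 8.6457e+9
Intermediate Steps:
Q = 3193/22 (Q = -3193*(-1/22) = 3193/22 ≈ 145.14)
(-233404 + Q)*(108481 - 145548) - 1*488138 = (-233404 + 3193/22)*(108481 - 145548) - 1*488138 = -5131695/22*(-37067) - 488138 = 190216538565/22 - 488138 = 190205799529/22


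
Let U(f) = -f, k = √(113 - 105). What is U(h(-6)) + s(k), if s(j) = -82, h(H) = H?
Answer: -76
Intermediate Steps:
k = 2*√2 (k = √8 = 2*√2 ≈ 2.8284)
U(h(-6)) + s(k) = -1*(-6) - 82 = 6 - 82 = -76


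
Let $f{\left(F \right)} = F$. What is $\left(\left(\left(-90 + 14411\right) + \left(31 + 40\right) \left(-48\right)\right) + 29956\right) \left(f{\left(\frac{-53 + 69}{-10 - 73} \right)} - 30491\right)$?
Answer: $- \frac{103429998261}{83} \approx -1.2461 \cdot 10^{9}$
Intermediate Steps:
$\left(\left(\left(-90 + 14411\right) + \left(31 + 40\right) \left(-48\right)\right) + 29956\right) \left(f{\left(\frac{-53 + 69}{-10 - 73} \right)} - 30491\right) = \left(\left(\left(-90 + 14411\right) + \left(31 + 40\right) \left(-48\right)\right) + 29956\right) \left(\frac{-53 + 69}{-10 - 73} - 30491\right) = \left(\left(14321 + 71 \left(-48\right)\right) + 29956\right) \left(\frac{16}{-83} - 30491\right) = \left(\left(14321 - 3408\right) + 29956\right) \left(16 \left(- \frac{1}{83}\right) - 30491\right) = \left(10913 + 29956\right) \left(- \frac{16}{83} - 30491\right) = 40869 \left(- \frac{2530769}{83}\right) = - \frac{103429998261}{83}$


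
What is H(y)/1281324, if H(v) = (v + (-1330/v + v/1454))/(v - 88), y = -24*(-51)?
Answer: 544478065/647624284091136 ≈ 8.4073e-7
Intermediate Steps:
y = 1224
H(v) = (-1330/v + 1455*v/1454)/(-88 + v) (H(v) = (v + (-1330/v + v*(1/1454)))/(-88 + v) = (v + (-1330/v + v/1454))/(-88 + v) = (-1330/v + 1455*v/1454)/(-88 + v))
H(y)/1281324 = ((5/1454)*(-386764 + 291*1224²)/(1224*(-88 + 1224)))/1281324 = ((5/1454)*(1/1224)*(-386764 + 291*1498176)/1136)*(1/1281324) = ((5/1454)*(1/1224)*(1/1136)*(-386764 + 435969216))*(1/1281324) = ((5/1454)*(1/1224)*(1/1136)*435582452)*(1/1281324) = (544478065/505433664)*(1/1281324) = 544478065/647624284091136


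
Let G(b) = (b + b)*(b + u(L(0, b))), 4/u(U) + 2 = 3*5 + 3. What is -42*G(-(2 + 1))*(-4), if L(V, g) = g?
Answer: 2772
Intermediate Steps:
u(U) = ¼ (u(U) = 4/(-2 + (3*5 + 3)) = 4/(-2 + (15 + 3)) = 4/(-2 + 18) = 4/16 = 4*(1/16) = ¼)
G(b) = 2*b*(¼ + b) (G(b) = (b + b)*(b + ¼) = (2*b)*(¼ + b) = 2*b*(¼ + b))
-42*G(-(2 + 1))*(-4) = -21*(-(2 + 1))*(1 + 4*(-(2 + 1)))*(-4) = -21*(-1*3)*(1 + 4*(-1*3))*(-4) = -21*(-3)*(1 + 4*(-3))*(-4) = -21*(-3)*(1 - 12)*(-4) = -21*(-3)*(-11)*(-4) = -42*33/2*(-4) = -693*(-4) = 2772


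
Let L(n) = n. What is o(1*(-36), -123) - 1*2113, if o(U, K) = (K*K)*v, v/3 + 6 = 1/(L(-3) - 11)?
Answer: -3887477/14 ≈ -2.7768e+5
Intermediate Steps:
v = -255/14 (v = -18 + 3/(-3 - 11) = -18 + 3/(-14) = -18 + 3*(-1/14) = -18 - 3/14 = -255/14 ≈ -18.214)
o(U, K) = -255*K**2/14 (o(U, K) = (K*K)*(-255/14) = K**2*(-255/14) = -255*K**2/14)
o(1*(-36), -123) - 1*2113 = -255/14*(-123)**2 - 1*2113 = -255/14*15129 - 2113 = -3857895/14 - 2113 = -3887477/14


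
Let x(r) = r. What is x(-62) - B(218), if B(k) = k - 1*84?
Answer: -196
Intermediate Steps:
B(k) = -84 + k (B(k) = k - 84 = -84 + k)
x(-62) - B(218) = -62 - (-84 + 218) = -62 - 1*134 = -62 - 134 = -196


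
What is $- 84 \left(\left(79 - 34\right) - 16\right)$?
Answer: $-2436$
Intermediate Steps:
$- 84 \left(\left(79 - 34\right) - 16\right) = - 84 \left(45 - 16\right) = \left(-84\right) 29 = -2436$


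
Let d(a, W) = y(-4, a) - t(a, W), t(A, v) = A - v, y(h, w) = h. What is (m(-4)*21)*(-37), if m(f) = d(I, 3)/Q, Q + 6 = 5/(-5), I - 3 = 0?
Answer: -444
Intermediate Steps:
I = 3 (I = 3 + 0 = 3)
Q = -7 (Q = -6 + 5/(-5) = -6 + 5*(-⅕) = -6 - 1 = -7)
d(a, W) = -4 + W - a (d(a, W) = -4 - (a - W) = -4 + (W - a) = -4 + W - a)
m(f) = 4/7 (m(f) = (-4 + 3 - 1*3)/(-7) = (-4 + 3 - 3)*(-⅐) = -4*(-⅐) = 4/7)
(m(-4)*21)*(-37) = ((4/7)*21)*(-37) = 12*(-37) = -444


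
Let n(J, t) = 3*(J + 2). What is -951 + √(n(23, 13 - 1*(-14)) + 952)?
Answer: -951 + √1027 ≈ -918.95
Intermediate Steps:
n(J, t) = 6 + 3*J (n(J, t) = 3*(2 + J) = 6 + 3*J)
-951 + √(n(23, 13 - 1*(-14)) + 952) = -951 + √((6 + 3*23) + 952) = -951 + √((6 + 69) + 952) = -951 + √(75 + 952) = -951 + √1027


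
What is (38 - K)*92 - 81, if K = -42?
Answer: 7279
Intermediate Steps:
(38 - K)*92 - 81 = (38 - 1*(-42))*92 - 81 = (38 + 42)*92 - 81 = 80*92 - 81 = 7360 - 81 = 7279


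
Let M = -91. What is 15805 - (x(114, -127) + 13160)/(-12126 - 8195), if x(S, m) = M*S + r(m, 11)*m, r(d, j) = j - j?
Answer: 45882313/2903 ≈ 15805.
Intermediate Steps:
r(d, j) = 0
x(S, m) = -91*S (x(S, m) = -91*S + 0*m = -91*S + 0 = -91*S)
15805 - (x(114, -127) + 13160)/(-12126 - 8195) = 15805 - (-91*114 + 13160)/(-12126 - 8195) = 15805 - (-10374 + 13160)/(-20321) = 15805 - 2786*(-1)/20321 = 15805 - 1*(-398/2903) = 15805 + 398/2903 = 45882313/2903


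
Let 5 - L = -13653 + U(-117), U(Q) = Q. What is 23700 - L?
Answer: 9925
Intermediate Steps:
L = 13775 (L = 5 - (-13653 - 117) = 5 - 1*(-13770) = 5 + 13770 = 13775)
23700 - L = 23700 - 1*13775 = 23700 - 13775 = 9925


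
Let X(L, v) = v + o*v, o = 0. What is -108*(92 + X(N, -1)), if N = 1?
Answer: -9828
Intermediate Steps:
X(L, v) = v (X(L, v) = v + 0*v = v + 0 = v)
-108*(92 + X(N, -1)) = -108*(92 - 1) = -108*91 = -9828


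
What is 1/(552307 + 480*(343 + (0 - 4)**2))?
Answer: 1/724627 ≈ 1.3800e-6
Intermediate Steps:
1/(552307 + 480*(343 + (0 - 4)**2)) = 1/(552307 + 480*(343 + (-4)**2)) = 1/(552307 + 480*(343 + 16)) = 1/(552307 + 480*359) = 1/(552307 + 172320) = 1/724627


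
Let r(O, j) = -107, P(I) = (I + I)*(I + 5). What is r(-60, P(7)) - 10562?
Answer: -10669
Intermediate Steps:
P(I) = 2*I*(5 + I) (P(I) = (2*I)*(5 + I) = 2*I*(5 + I))
r(-60, P(7)) - 10562 = -107 - 10562 = -10669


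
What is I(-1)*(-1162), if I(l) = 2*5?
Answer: -11620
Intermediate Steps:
I(l) = 10
I(-1)*(-1162) = 10*(-1162) = -11620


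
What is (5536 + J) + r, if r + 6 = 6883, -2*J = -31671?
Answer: 56497/2 ≈ 28249.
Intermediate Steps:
J = 31671/2 (J = -1/2*(-31671) = 31671/2 ≈ 15836.)
r = 6877 (r = -6 + 6883 = 6877)
(5536 + J) + r = (5536 + 31671/2) + 6877 = 42743/2 + 6877 = 56497/2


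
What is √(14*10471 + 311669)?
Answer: √458263 ≈ 676.95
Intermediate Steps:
√(14*10471 + 311669) = √(146594 + 311669) = √458263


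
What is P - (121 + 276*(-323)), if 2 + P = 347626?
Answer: 436651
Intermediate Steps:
P = 347624 (P = -2 + 347626 = 347624)
P - (121 + 276*(-323)) = 347624 - (121 + 276*(-323)) = 347624 - (121 - 89148) = 347624 - 1*(-89027) = 347624 + 89027 = 436651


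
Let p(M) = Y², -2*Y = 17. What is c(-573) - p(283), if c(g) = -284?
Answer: -1425/4 ≈ -356.25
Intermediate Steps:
Y = -17/2 (Y = -½*17 = -17/2 ≈ -8.5000)
p(M) = 289/4 (p(M) = (-17/2)² = 289/4)
c(-573) - p(283) = -284 - 1*289/4 = -284 - 289/4 = -1425/4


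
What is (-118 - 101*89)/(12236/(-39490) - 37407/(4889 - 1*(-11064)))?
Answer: 2868632007395/836201669 ≈ 3430.6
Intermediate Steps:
(-118 - 101*89)/(12236/(-39490) - 37407/(4889 - 1*(-11064))) = (-118 - 8989)/(12236*(-1/39490) - 37407/(4889 + 11064)) = -9107/(-6118/19745 - 37407/15953) = -9107/(-836201669/314991985) = -9107*(-314991985/836201669) = 2868632007395/836201669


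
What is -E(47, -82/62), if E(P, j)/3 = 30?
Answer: -90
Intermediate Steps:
E(P, j) = 90 (E(P, j) = 3*30 = 90)
-E(47, -82/62) = -1*90 = -90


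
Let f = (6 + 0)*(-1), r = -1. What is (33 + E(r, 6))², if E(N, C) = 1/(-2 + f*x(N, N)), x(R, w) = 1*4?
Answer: 734449/676 ≈ 1086.5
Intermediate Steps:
x(R, w) = 4
f = -6 (f = 6*(-1) = -6)
E(N, C) = -1/26 (E(N, C) = 1/(-2 - 6*4) = 1/(-2 - 24) = 1/(-26) = -1/26)
(33 + E(r, 6))² = (33 - 1/26)² = (857/26)² = 734449/676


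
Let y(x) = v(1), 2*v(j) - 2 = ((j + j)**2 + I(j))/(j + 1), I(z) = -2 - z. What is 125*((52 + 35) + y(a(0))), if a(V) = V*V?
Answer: 44125/4 ≈ 11031.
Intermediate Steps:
a(V) = V**2
v(j) = 1 + (-2 - j + 4*j**2)/(2*(1 + j)) (v(j) = 1 + (((j + j)**2 + (-2 - j))/(j + 1))/2 = 1 + (((2*j)**2 + (-2 - j))/(1 + j))/2 = 1 + ((4*j**2 + (-2 - j))/(1 + j))/2 = 1 + ((-2 - j + 4*j**2)/(1 + j))/2 = 1 + (-2 - j + 4*j**2)/(2*(1 + j)))
y(x) = 5/4 (y(x) = (1/2)*1*(1 + 4*1)/(1 + 1) = (1/2)*1*(1 + 4)/2 = (1/2)*1*(1/2)*5 = 5/4)
125*((52 + 35) + y(a(0))) = 125*((52 + 35) + 5/4) = 125*(87 + 5/4) = 125*(353/4) = 44125/4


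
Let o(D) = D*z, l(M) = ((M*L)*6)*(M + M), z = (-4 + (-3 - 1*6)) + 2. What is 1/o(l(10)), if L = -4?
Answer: 1/52800 ≈ 1.8939e-5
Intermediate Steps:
z = -11 (z = (-4 + (-3 - 6)) + 2 = (-4 - 9) + 2 = -13 + 2 = -11)
l(M) = -48*M² (l(M) = ((M*(-4))*6)*(M + M) = (-4*M*6)*(2*M) = (-24*M)*(2*M) = -48*M²)
o(D) = -11*D (o(D) = D*(-11) = -11*D)
1/o(l(10)) = 1/(-(-528)*10²) = 1/(-(-528)*100) = 1/(-11*(-4800)) = 1/52800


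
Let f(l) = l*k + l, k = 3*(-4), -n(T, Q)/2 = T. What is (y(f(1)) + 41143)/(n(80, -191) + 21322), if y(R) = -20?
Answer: 41123/21162 ≈ 1.9432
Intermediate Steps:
n(T, Q) = -2*T
k = -12
f(l) = -11*l (f(l) = l*(-12) + l = -12*l + l = -11*l)
(y(f(1)) + 41143)/(n(80, -191) + 21322) = (-20 + 41143)/(-2*80 + 21322) = 41123/(-160 + 21322) = 41123/21162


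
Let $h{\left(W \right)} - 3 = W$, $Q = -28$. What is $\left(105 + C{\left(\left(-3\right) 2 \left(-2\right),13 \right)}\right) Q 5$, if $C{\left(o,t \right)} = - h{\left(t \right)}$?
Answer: $-12460$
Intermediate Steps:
$h{\left(W \right)} = 3 + W$
$C{\left(o,t \right)} = -3 - t$ ($C{\left(o,t \right)} = - (3 + t) = -3 - t$)
$\left(105 + C{\left(\left(-3\right) 2 \left(-2\right),13 \right)}\right) Q 5 = \left(105 - 16\right) \left(\left(-28\right) 5\right) = \left(105 - 16\right) \left(-140\right) = 89 \left(-140\right) = -12460$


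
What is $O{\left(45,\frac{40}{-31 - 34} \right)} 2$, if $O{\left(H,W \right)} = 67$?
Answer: $134$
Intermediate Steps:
$O{\left(45,\frac{40}{-31 - 34} \right)} 2 = 67 \cdot 2 = 134$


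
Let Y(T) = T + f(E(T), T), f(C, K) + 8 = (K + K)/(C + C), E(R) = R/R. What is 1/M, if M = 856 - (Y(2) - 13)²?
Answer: 1/567 ≈ 0.0017637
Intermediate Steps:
E(R) = 1
f(C, K) = -8 + K/C (f(C, K) = -8 + (K + K)/(C + C) = -8 + (2*K)/((2*C)) = -8 + (2*K)*(1/(2*C)) = -8 + K/C)
Y(T) = -8 + 2*T (Y(T) = T + (-8 + T/1) = T + (-8 + T*1) = T + (-8 + T) = -8 + 2*T)
M = 567 (M = 856 - ((-8 + 2*2) - 13)² = 856 - ((-8 + 4) - 13)² = 856 - (-4 - 13)² = 856 - 1*(-17)² = 856 - 1*289 = 856 - 289 = 567)
1/M = 1/567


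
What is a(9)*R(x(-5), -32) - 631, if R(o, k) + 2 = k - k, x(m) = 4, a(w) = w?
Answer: -649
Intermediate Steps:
R(o, k) = -2 (R(o, k) = -2 + (k - k) = -2 + 0 = -2)
a(9)*R(x(-5), -32) - 631 = 9*(-2) - 631 = -18 - 631 = -649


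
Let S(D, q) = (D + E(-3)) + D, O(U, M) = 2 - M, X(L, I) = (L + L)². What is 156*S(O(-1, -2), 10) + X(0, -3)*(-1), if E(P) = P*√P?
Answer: 1248 - 468*I*√3 ≈ 1248.0 - 810.6*I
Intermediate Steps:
E(P) = P^(3/2)
X(L, I) = 4*L² (X(L, I) = (2*L)² = 4*L²)
S(D, q) = 2*D - 3*I*√3 (S(D, q) = (D + (-3)^(3/2)) + D = (D - 3*I*√3) + D = 2*D - 3*I*√3)
156*S(O(-1, -2), 10) + X(0, -3)*(-1) = 156*(2*(2 - 1*(-2)) - 3*I*√3) + (4*0²)*(-1) = 156*(2*(2 + 2) - 3*I*√3) + (4*0)*(-1) = 156*(2*4 - 3*I*√3) + 0*(-1) = 156*(8 - 3*I*√3) + 0 = (1248 - 468*I*√3) + 0 = 1248 - 468*I*√3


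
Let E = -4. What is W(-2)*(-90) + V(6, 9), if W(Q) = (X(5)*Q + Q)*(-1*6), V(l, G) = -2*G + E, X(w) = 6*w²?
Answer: -163102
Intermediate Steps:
V(l, G) = -4 - 2*G (V(l, G) = -2*G - 4 = -4 - 2*G)
W(Q) = -906*Q (W(Q) = ((6*5²)*Q + Q)*(-1*6) = ((6*25)*Q + Q)*(-6) = (150*Q + Q)*(-6) = (151*Q)*(-6) = -906*Q)
W(-2)*(-90) + V(6, 9) = -906*(-2)*(-90) + (-4 - 2*9) = 1812*(-90) + (-4 - 18) = -163080 - 22 = -163102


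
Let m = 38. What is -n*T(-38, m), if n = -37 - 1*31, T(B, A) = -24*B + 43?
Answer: 64940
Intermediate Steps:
T(B, A) = 43 - 24*B
n = -68 (n = -37 - 31 = -68)
-n*T(-38, m) = -(-68)*(43 - 24*(-38)) = -(-68)*(43 + 912) = -(-68)*955 = -1*(-64940) = 64940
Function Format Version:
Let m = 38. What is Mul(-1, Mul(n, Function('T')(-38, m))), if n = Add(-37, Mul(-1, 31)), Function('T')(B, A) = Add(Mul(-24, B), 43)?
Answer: 64940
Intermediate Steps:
Function('T')(B, A) = Add(43, Mul(-24, B))
n = -68 (n = Add(-37, -31) = -68)
Mul(-1, Mul(n, Function('T')(-38, m))) = Mul(-1, Mul(-68, Add(43, Mul(-24, -38)))) = Mul(-1, Mul(-68, Add(43, 912))) = Mul(-1, Mul(-68, 955)) = Mul(-1, -64940) = 64940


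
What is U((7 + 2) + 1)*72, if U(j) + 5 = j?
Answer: 360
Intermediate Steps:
U(j) = -5 + j
U((7 + 2) + 1)*72 = (-5 + ((7 + 2) + 1))*72 = (-5 + (9 + 1))*72 = (-5 + 10)*72 = 5*72 = 360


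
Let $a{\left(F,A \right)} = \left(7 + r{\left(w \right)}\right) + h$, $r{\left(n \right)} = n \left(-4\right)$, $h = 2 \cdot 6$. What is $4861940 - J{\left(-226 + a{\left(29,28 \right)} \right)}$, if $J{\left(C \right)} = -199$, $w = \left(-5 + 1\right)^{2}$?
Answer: $4862139$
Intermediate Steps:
$h = 12$
$w = 16$ ($w = \left(-4\right)^{2} = 16$)
$r{\left(n \right)} = - 4 n$
$a{\left(F,A \right)} = -45$ ($a{\left(F,A \right)} = \left(7 - 64\right) + 12 = -57 + 12 = -45$)
$4861940 - J{\left(-226 + a{\left(29,28 \right)} \right)} = 4861940 - -199 = 4861940 + 199 = 4862139$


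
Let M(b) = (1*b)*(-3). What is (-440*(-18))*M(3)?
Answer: -71280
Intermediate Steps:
M(b) = -3*b (M(b) = b*(-3) = -3*b)
(-440*(-18))*M(3) = (-440*(-18))*(-3*3) = 7920*(-9) = -71280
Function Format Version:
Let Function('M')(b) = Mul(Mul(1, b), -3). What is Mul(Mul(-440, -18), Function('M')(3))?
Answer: -71280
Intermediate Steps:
Function('M')(b) = Mul(-3, b) (Function('M')(b) = Mul(b, -3) = Mul(-3, b))
Mul(Mul(-440, -18), Function('M')(3)) = Mul(Mul(-440, -18), Mul(-3, 3)) = Mul(7920, -9) = -71280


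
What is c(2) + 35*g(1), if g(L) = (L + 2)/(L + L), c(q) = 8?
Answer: 121/2 ≈ 60.500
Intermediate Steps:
g(L) = (2 + L)/(2*L) (g(L) = (2 + L)/((2*L)) = (2 + L)*(1/(2*L)) = (2 + L)/(2*L))
c(2) + 35*g(1) = 8 + 35*((1/2)*(2 + 1)/1) = 8 + 35*((1/2)*1*3) = 8 + 35*(3/2) = 8 + 105/2 = 121/2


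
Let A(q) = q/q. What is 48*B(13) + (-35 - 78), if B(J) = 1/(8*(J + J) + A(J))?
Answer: -23569/209 ≈ -112.77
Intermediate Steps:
A(q) = 1
B(J) = 1/(1 + 16*J) (B(J) = 1/(8*(J + J) + 1) = 1/(8*(2*J) + 1) = 1/(16*J + 1) = 1/(1 + 16*J))
48*B(13) + (-35 - 78) = 48/(1 + 16*13) + (-35 - 78) = 48/(1 + 208) - 113 = 48/209 - 113 = -23569/209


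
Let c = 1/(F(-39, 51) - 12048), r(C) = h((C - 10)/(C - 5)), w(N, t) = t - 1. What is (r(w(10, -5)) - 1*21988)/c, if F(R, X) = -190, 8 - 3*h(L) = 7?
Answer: 807255194/3 ≈ 2.6909e+8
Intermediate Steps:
h(L) = 1/3 (h(L) = 8/3 - 1/3*7 = 8/3 - 7/3 = 1/3)
w(N, t) = -1 + t
r(C) = 1/3
c = -1/12238 (c = 1/(-190 - 12048) = 1/(-12238) = -1/12238 ≈ -8.1713e-5)
(r(w(10, -5)) - 1*21988)/c = (1/3 - 1*21988)/(-1/12238) = (1/3 - 21988)*(-12238) = -65963/3*(-12238) = 807255194/3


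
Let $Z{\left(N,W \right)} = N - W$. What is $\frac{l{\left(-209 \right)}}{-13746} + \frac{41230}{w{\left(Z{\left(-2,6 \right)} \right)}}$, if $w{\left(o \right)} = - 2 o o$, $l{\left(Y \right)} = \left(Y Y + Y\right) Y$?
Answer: $\frac{149053841}{439872} \approx 338.86$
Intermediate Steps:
$l{\left(Y \right)} = Y \left(Y + Y^{2}\right)$ ($l{\left(Y \right)} = \left(Y^{2} + Y\right) Y = \left(Y + Y^{2}\right) Y = Y \left(Y + Y^{2}\right)$)
$w{\left(o \right)} = - 2 o^{2}$
$\frac{l{\left(-209 \right)}}{-13746} + \frac{41230}{w{\left(Z{\left(-2,6 \right)} \right)}} = \frac{\left(-209\right)^{2} \left(1 - 209\right)}{-13746} + \frac{41230}{\left(-2\right) \left(-2 - 6\right)^{2}} = 43681 \left(-208\right) \left(- \frac{1}{13746}\right) + \frac{41230}{\left(-2\right) \left(-2 - 6\right)^{2}} = \left(-9085648\right) \left(- \frac{1}{13746}\right) + \frac{41230}{\left(-2\right) \left(-8\right)^{2}} = \frac{4542824}{6873} + \frac{41230}{\left(-2\right) 64} = \frac{4542824}{6873} + \frac{41230}{-128} = \frac{4542824}{6873} + 41230 \left(- \frac{1}{128}\right) = \frac{4542824}{6873} - \frac{20615}{64} = \frac{149053841}{439872}$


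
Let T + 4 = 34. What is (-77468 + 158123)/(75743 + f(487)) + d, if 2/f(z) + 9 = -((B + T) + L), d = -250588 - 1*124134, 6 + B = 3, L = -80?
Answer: -208138368708/555449 ≈ -3.7472e+5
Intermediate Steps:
T = 30 (T = -4 + 34 = 30)
B = -3 (B = -6 + 3 = -3)
d = -374722 (d = -250588 - 124134 = -374722)
f(z) = 1/22 (f(z) = 2/(-9 - ((-3 + 30) - 80)) = 2/(-9 - (27 - 80)) = 2/(-9 - 1*(-53)) = 2/(-9 + 53) = 2/44 = 2*(1/44) = 1/22)
(-77468 + 158123)/(75743 + f(487)) + d = (-77468 + 158123)/(75743 + 1/22) - 374722 = 80655/(1666347/22) - 374722 = 80655*(22/1666347) - 374722 = 591470/555449 - 374722 = -208138368708/555449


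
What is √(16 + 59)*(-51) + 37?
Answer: 37 - 255*√3 ≈ -404.67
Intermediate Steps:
√(16 + 59)*(-51) + 37 = √75*(-51) + 37 = (5*√3)*(-51) + 37 = -255*√3 + 37 = 37 - 255*√3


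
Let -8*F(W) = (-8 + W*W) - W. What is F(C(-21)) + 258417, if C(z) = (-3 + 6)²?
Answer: 258409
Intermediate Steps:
C(z) = 9 (C(z) = 3² = 9)
F(W) = 1 - W²/8 + W/8 (F(W) = -((-8 + W*W) - W)/8 = -((-8 + W²) - W)/8 = -(-8 + W² - W)/8 = 1 - W²/8 + W/8)
F(C(-21)) + 258417 = (1 - ⅛*9² + (⅛)*9) + 258417 = (1 - ⅛*81 + 9/8) + 258417 = (1 - 81/8 + 9/8) + 258417 = -8 + 258417 = 258409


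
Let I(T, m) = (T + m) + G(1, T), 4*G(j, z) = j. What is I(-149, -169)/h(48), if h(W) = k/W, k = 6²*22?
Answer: -1271/66 ≈ -19.258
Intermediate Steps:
G(j, z) = j/4
I(T, m) = ¼ + T + m (I(T, m) = (T + m) + (¼)*1 = (T + m) + ¼ = ¼ + T + m)
k = 792 (k = 36*22 = 792)
h(W) = 792/W
I(-149, -169)/h(48) = (¼ - 149 - 169)/((792/48)) = -1271/(4*(792*(1/48))) = -1271/(4*33/2) = -1271/4*2/33 = -1271/66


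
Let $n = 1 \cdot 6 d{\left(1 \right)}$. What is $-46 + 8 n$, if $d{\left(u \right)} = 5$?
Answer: $194$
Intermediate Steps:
$n = 30$ ($n = 1 \cdot 6 \cdot 5 = 6 \cdot 5 = 30$)
$-46 + 8 n = -46 + 8 \cdot 30 = -46 + 240 = 194$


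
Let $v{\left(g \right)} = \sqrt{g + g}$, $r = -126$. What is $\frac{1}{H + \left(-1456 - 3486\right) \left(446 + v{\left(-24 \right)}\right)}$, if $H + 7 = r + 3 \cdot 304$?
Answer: $\frac{i}{- 2203353 i + 19768 \sqrt{3}} \approx -4.5374 \cdot 10^{-7} + 7.051 \cdot 10^{-9} i$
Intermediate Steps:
$v{\left(g \right)} = \sqrt{2} \sqrt{g}$ ($v{\left(g \right)} = \sqrt{2 g} = \sqrt{2} \sqrt{g}$)
$H = 779$ ($H = -7 + \left(-126 + 3 \cdot 304\right) = -7 + \left(-126 + 912\right) = -7 + 786 = 779$)
$\frac{1}{H + \left(-1456 - 3486\right) \left(446 + v{\left(-24 \right)}\right)} = \frac{1}{779 + \left(-1456 - 3486\right) \left(446 + \sqrt{2} \sqrt{-24}\right)} = \frac{1}{779 - 4942 \left(446 + \sqrt{2} \cdot 2 i \sqrt{6}\right)} = \frac{1}{779 - 4942 \left(446 + 4 i \sqrt{3}\right)} = \frac{1}{779 - \left(2204132 + 19768 i \sqrt{3}\right)} = \frac{1}{-2203353 - 19768 i \sqrt{3}}$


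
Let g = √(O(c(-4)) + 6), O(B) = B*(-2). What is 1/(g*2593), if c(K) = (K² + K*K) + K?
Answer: -I*√2/25930 ≈ -5.454e-5*I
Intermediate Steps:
c(K) = K + 2*K² (c(K) = (K² + K²) + K = 2*K² + K = K + 2*K²)
O(B) = -2*B
g = 5*I*√2 (g = √(-(-8)*(1 + 2*(-4)) + 6) = √(-(-8)*(1 - 8) + 6) = √(-(-8)*(-7) + 6) = √(-2*28 + 6) = √(-56 + 6) = √(-50) = 5*I*√2 ≈ 7.0711*I)
1/(g*2593) = 1/((5*I*√2)*2593) = 1/(12965*I*√2) = -I*√2/25930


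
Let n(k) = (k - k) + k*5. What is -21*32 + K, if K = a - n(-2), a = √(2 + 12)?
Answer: -662 + √14 ≈ -658.26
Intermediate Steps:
n(k) = 5*k (n(k) = 0 + 5*k = 5*k)
a = √14 ≈ 3.7417
K = 10 + √14 (K = √14 - 5*(-2) = √14 - 1*(-10) = √14 + 10 = 10 + √14 ≈ 13.742)
-21*32 + K = -21*32 + (10 + √14) = -672 + (10 + √14) = -662 + √14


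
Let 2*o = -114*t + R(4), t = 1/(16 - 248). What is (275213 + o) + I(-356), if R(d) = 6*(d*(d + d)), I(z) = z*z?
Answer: 93274497/232 ≈ 4.0205e+5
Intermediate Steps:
I(z) = z**2
R(d) = 12*d**2 (R(d) = 6*(d*(2*d)) = 6*(2*d**2) = 12*d**2)
t = -1/232 (t = 1/(-232) = -1/232 ≈ -0.0043103)
o = 22329/232 (o = (-114*(-1/232) + 12*4**2)/2 = (57/116 + 12*16)/2 = (57/116 + 192)/2 = (1/2)*(22329/116) = 22329/232 ≈ 96.246)
(275213 + o) + I(-356) = (275213 + 22329/232) + (-356)**2 = 63871745/232 + 126736 = 93274497/232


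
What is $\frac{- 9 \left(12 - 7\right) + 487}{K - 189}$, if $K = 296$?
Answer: $\frac{442}{107} \approx 4.1308$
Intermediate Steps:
$\frac{- 9 \left(12 - 7\right) + 487}{K - 189} = \frac{- 9 \left(12 - 7\right) + 487}{296 - 189} = \frac{\left(-9\right) 5 + 487}{107} = \left(-45 + 487\right) \frac{1}{107} = 442 \cdot \frac{1}{107} = \frac{442}{107}$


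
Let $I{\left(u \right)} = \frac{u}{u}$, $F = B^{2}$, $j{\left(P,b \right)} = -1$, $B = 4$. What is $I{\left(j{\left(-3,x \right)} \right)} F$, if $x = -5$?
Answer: $16$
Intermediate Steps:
$F = 16$ ($F = 4^{2} = 16$)
$I{\left(u \right)} = 1$
$I{\left(j{\left(-3,x \right)} \right)} F = 1 \cdot 16 = 16$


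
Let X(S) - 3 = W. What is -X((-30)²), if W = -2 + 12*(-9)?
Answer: 107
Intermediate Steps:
W = -110 (W = -2 - 108 = -110)
X(S) = -107 (X(S) = 3 - 110 = -107)
-X((-30)²) = -1*(-107) = 107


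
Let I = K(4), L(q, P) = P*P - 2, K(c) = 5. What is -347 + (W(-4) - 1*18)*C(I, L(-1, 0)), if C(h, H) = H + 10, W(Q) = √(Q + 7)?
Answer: -491 + 8*√3 ≈ -477.14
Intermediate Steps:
L(q, P) = -2 + P² (L(q, P) = P² - 2 = -2 + P²)
W(Q) = √(7 + Q)
I = 5
C(h, H) = 10 + H
-347 + (W(-4) - 1*18)*C(I, L(-1, 0)) = -347 + (√(7 - 4) - 1*18)*(10 + (-2 + 0²)) = -347 + (√3 - 18)*(10 + (-2 + 0)) = -347 + (-18 + √3)*(10 - 2) = -347 + (-18 + √3)*8 = -347 + (-144 + 8*√3) = -491 + 8*√3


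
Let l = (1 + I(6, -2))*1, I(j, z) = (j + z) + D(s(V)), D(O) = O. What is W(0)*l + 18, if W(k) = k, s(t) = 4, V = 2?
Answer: 18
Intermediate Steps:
I(j, z) = 4 + j + z (I(j, z) = (j + z) + 4 = 4 + j + z)
l = 9 (l = (1 + (4 + 6 - 2))*1 = (1 + 8)*1 = 9*1 = 9)
W(0)*l + 18 = 0*9 + 18 = 0 + 18 = 18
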